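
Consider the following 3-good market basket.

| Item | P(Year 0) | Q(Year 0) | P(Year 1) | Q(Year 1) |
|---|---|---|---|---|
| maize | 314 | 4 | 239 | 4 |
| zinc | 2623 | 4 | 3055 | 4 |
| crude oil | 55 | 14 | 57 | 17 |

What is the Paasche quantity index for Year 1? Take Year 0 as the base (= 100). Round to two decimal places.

Paasche quantity index uses current-period prices as weights.
ΣP(Year 1)·Q(Year 1) = 239×4 + 3055×4 + 57×17 = 956 + 12220 + 969 = 14145
ΣP(Year 1)·Q(Year 0) = 239×4 + 3055×4 + 57×14 = 956 + 12220 + 798 = 13974
Index = 14145 / 13974 × 100 = 101.2237

101.22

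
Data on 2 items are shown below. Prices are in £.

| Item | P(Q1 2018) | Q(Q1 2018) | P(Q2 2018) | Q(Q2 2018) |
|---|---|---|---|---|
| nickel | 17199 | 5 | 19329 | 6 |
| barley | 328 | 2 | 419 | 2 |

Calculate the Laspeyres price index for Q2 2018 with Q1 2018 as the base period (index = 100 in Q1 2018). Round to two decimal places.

112.50

Laspeyres price index uses base-period quantities as weights.
ΣP(Q2 2018)·Q(Q1 2018) = 19329×5 + 419×2 = 96645 + 838 = 97483
ΣP(Q1 2018)·Q(Q1 2018) = 17199×5 + 328×2 = 85995 + 656 = 86651
Index = 97483 / 86651 × 100 = 112.5007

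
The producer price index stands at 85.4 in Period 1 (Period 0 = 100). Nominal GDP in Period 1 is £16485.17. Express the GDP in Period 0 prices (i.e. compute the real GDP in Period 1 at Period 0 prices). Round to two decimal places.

19303.48

Real = Nominal ÷ (Index/100) = 16485.17 ÷ (85.4/100)
     = 16485.17 ÷ 0.854 = 19303.4778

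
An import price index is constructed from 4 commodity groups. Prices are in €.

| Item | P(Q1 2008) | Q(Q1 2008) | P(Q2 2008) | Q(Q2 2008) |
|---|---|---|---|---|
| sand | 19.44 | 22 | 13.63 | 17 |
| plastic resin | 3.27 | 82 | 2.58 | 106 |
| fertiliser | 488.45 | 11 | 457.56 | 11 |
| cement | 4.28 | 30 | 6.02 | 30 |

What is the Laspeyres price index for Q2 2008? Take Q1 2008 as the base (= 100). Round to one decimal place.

92.4

Laspeyres price index uses base-period quantities as weights.
ΣP(Q2 2008)·Q(Q1 2008) = 13.63×22 + 2.58×82 + 457.56×11 + 6.02×30 = 299.86 + 211.56 + 5033.16 + 180.6 = 5725.18
ΣP(Q1 2008)·Q(Q1 2008) = 19.44×22 + 3.27×82 + 488.45×11 + 4.28×30 = 427.68 + 268.14 + 5372.95 + 128.4 = 6197.17
Index = 5725.18 / 6197.17 × 100 = 92.3838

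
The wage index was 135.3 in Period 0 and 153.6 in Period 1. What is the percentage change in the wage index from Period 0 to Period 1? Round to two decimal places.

Change = (153.6 − 135.3) / 135.3 × 100
       = 18.3 / 135.3 × 100 = 13.5255%

13.53%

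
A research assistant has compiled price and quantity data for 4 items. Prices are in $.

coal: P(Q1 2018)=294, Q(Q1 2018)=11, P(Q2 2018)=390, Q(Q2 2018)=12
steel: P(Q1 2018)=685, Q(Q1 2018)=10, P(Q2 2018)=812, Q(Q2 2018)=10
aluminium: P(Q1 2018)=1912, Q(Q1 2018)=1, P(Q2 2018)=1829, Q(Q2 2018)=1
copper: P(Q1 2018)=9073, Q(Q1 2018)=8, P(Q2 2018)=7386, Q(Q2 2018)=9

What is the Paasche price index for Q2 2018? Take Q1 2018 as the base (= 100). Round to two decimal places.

86.33

Paasche price index uses current-period quantities as weights.
ΣP(Q2 2018)·Q(Q2 2018) = 390×12 + 812×10 + 1829×1 + 7386×9 = 4680 + 8120 + 1829 + 66474 = 81103
ΣP(Q1 2018)·Q(Q2 2018) = 294×12 + 685×10 + 1912×1 + 9073×9 = 3528 + 6850 + 1912 + 81657 = 93947
Index = 81103 / 93947 × 100 = 86.3285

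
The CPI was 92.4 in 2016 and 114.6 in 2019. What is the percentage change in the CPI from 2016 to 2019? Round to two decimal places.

24.03%

Change = (114.6 − 92.4) / 92.4 × 100
       = 22.2 / 92.4 × 100 = 24.0260%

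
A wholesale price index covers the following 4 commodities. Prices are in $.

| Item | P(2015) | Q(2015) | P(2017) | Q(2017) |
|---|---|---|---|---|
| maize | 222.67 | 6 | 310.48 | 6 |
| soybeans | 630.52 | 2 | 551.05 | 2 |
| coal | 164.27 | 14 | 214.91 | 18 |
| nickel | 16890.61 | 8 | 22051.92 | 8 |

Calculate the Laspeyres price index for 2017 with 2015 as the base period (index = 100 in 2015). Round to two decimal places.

Laspeyres price index uses base-period quantities as weights.
ΣP(2017)·Q(2015) = 310.48×6 + 551.05×2 + 214.91×14 + 22051.92×8 = 1862.88 + 1102.1 + 3008.74 + 176415.36 = 182389.08
ΣP(2015)·Q(2015) = 222.67×6 + 630.52×2 + 164.27×14 + 16890.61×8 = 1336.02 + 1261.04 + 2299.78 + 135124.88 = 140021.72
Index = 182389.08 / 140021.72 × 100 = 130.2577

130.26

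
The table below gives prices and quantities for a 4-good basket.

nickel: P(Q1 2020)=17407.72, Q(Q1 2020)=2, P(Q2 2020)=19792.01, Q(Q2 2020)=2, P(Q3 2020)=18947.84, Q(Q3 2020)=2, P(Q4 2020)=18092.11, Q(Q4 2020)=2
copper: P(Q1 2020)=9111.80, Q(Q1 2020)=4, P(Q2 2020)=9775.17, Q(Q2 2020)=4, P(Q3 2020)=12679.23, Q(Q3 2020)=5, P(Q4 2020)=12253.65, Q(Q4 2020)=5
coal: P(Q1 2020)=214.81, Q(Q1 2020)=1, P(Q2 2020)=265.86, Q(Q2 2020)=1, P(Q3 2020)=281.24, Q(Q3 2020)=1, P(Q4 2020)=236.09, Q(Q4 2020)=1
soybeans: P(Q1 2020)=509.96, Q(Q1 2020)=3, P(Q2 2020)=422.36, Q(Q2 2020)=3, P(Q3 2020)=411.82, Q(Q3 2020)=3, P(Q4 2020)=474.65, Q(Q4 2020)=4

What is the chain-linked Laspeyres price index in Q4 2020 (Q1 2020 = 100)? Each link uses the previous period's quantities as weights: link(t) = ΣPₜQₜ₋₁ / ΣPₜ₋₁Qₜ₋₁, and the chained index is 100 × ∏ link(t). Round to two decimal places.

119.01

Link Q1 2020→Q2 2020:
ΣP(Q2 2020)Q(Q1 2020) = 19792.01×2 + 9775.17×4 + 265.86×1 + 422.36×3 = 39584.02 + 39100.68 + 265.86 + 1267.08 = 80217.64
ΣP(Q1 2020)Q(Q1 2020) = 17407.72×2 + 9111.80×4 + 214.81×1 + 509.96×3 = 34815.44 + 36447.2 + 214.81 + 1529.88 = 73007.33
link = 80217.64/73007.33 = 1.098761
Link Q2 2020→Q3 2020:
ΣP(Q3 2020)Q(Q2 2020) = 18947.84×2 + 12679.23×4 + 281.24×1 + 411.82×3 = 37895.68 + 50716.92 + 281.24 + 1235.46 = 90129.3
ΣP(Q2 2020)Q(Q2 2020) = 19792.01×2 + 9775.17×4 + 265.86×1 + 422.36×3 = 39584.02 + 39100.68 + 265.86 + 1267.08 = 80217.64
link = 90129.3/80217.64 = 1.123560
Link Q3 2020→Q4 2020:
ΣP(Q4 2020)Q(Q3 2020) = 18092.11×2 + 12253.65×5 + 236.09×1 + 474.65×3 = 36184.22 + 61268.25 + 236.09 + 1423.95 = 99112.51
ΣP(Q3 2020)Q(Q3 2020) = 18947.84×2 + 12679.23×5 + 281.24×1 + 411.82×3 = 37895.68 + 63396.15 + 281.24 + 1235.46 = 102808.53
link = 99112.51/102808.53 = 0.964049
Chained index = 100 × 1.098761 × 1.123560 × 0.964049 = 119.0142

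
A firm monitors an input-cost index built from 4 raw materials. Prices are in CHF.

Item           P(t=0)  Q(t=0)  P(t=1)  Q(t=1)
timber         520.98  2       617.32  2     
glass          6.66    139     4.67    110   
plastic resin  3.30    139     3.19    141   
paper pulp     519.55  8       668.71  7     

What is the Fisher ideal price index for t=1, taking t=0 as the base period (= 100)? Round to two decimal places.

Laspeyres component (base-period weights):
ΣP(t=1)Q(t=0) = 617.32×2 + 4.67×139 + 3.19×139 + 668.71×8 = 1234.64 + 649.13 + 443.41 + 5349.68 = 7676.86
ΣP(t=0)Q(t=0) = 520.98×2 + 6.66×139 + 3.30×139 + 519.55×8 = 1041.96 + 925.74 + 458.7 + 4156.4 = 6582.8
L = 7676.86 / 6582.8 × 100 = 116.6200
Paasche component (current-period weights):
ΣP(t=1)Q(t=1) = 617.32×2 + 4.67×110 + 3.19×141 + 668.71×7 = 1234.64 + 513.7 + 449.79 + 4680.97 = 6879.1
ΣP(t=0)Q(t=1) = 520.98×2 + 6.66×110 + 3.30×141 + 519.55×7 = 1041.96 + 732.6 + 465.3 + 3636.85 = 5876.71
P = 6879.1 / 5876.71 × 100 = 117.0570
Fisher = √(L × P) = √(116.6200 × 117.0570) = 116.8383

116.84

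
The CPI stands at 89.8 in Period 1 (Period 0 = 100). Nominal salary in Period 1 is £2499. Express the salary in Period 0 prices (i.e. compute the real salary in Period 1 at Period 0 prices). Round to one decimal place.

2782.9

Real = Nominal ÷ (Index/100) = 2499 ÷ (89.8/100)
     = 2499 ÷ 0.898 = 2782.8508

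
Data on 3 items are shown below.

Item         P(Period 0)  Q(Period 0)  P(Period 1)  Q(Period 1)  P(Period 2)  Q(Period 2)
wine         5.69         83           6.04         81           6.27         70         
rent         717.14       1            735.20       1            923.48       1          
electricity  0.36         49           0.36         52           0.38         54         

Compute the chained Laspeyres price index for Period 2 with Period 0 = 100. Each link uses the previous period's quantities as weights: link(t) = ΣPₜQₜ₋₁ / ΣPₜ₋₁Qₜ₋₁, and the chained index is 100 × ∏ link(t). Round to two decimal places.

Link Period 0→Period 1:
ΣP(Period 1)Q(Period 0) = 6.04×83 + 735.20×1 + 0.36×49 = 501.32 + 735.2 + 17.64 = 1254.16
ΣP(Period 0)Q(Period 0) = 5.69×83 + 717.14×1 + 0.36×49 = 472.27 + 717.14 + 17.64 = 1207.05
link = 1254.16/1207.05 = 1.039029
Link Period 1→Period 2:
ΣP(Period 2)Q(Period 1) = 6.27×81 + 923.48×1 + 0.38×52 = 507.87 + 923.48 + 19.76 = 1451.11
ΣP(Period 1)Q(Period 1) = 6.04×81 + 735.20×1 + 0.36×52 = 489.24 + 735.2 + 18.72 = 1243.16
link = 1451.11/1243.16 = 1.167275
Chained index = 100 × 1.039029 × 1.167275 = 121.2833

121.28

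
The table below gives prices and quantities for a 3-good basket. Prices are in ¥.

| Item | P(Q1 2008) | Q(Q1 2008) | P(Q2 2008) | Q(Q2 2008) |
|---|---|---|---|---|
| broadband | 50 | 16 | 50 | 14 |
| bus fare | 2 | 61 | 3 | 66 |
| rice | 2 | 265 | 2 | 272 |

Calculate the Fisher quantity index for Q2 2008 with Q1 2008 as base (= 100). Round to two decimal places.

95.04

Laspeyres component (base-period weights):
ΣP(Q1 2008)Q(Q2 2008) = 50×14 + 2×66 + 2×272 = 700 + 132 + 544 = 1376
ΣP(Q1 2008)Q(Q1 2008) = 50×16 + 2×61 + 2×265 = 800 + 122 + 530 = 1452
L = 1376 / 1452 × 100 = 94.7658
Paasche component (current-period weights):
ΣP(Q2 2008)Q(Q2 2008) = 50×14 + 3×66 + 2×272 = 700 + 198 + 544 = 1442
ΣP(Q2 2008)Q(Q1 2008) = 50×16 + 3×61 + 2×265 = 800 + 183 + 530 = 1513
P = 1442 / 1513 × 100 = 95.3073
Fisher = √(L × P) = √(94.7658 × 95.3073) = 95.0362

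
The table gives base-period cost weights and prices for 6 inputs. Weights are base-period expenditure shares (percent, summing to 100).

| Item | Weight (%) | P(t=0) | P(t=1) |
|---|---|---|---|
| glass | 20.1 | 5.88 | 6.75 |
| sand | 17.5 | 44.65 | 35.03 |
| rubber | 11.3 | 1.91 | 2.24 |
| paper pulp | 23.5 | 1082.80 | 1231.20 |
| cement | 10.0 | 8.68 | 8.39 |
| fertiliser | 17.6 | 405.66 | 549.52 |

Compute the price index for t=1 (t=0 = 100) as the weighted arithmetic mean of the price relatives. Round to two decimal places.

glass: 20.1 × (6.75/5.88) = 20.1 × 1.147959 = 23.0740
sand: 17.5 × (35.03/44.65) = 17.5 × 0.784546 = 13.7296
rubber: 11.3 × (2.24/1.91) = 11.3 × 1.172775 = 13.2524
paper pulp: 23.5 × (1231.20/1082.80) = 23.5 × 1.137052 = 26.7207
cement: 10.0 × (8.39/8.68) = 10.0 × 0.966590 = 9.6659
fertiliser: 17.6 × (549.52/405.66) = 17.6 × 1.354632 = 23.8415
Index = Σ wᵢ·(p₁ᵢ/p₀ᵢ) = 23.0740 + 13.7296 + 13.2524 + 26.7207 + 9.6659 + 23.8415 = 110.2840

110.28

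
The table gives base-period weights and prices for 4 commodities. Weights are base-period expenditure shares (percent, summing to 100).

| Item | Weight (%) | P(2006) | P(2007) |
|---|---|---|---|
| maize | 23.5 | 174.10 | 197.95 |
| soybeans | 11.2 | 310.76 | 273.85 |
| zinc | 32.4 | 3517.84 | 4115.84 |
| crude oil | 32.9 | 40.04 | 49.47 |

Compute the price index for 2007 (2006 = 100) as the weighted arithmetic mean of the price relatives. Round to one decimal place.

115.1

maize: 23.5 × (197.95/174.10) = 23.5 × 1.136990 = 26.7193
soybeans: 11.2 × (273.85/310.76) = 11.2 × 0.881227 = 9.8697
zinc: 32.4 × (4115.84/3517.84) = 32.4 × 1.169991 = 37.9077
crude oil: 32.9 × (49.47/40.04) = 32.9 × 1.235514 = 40.6484
Index = Σ wᵢ·(p₁ᵢ/p₀ᵢ) = 26.7193 + 9.8697 + 37.9077 + 40.6484 = 115.1451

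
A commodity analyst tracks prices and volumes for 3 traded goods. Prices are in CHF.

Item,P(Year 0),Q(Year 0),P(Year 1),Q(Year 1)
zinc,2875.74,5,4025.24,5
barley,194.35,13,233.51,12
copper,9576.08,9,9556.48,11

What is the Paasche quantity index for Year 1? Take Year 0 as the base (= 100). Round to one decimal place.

117.3

Paasche quantity index uses current-period prices as weights.
ΣP(Year 1)·Q(Year 1) = 4025.24×5 + 233.51×12 + 9556.48×11 = 20126.2 + 2802.12 + 105121.28 = 128049.6
ΣP(Year 1)·Q(Year 0) = 4025.24×5 + 233.51×13 + 9556.48×9 = 20126.2 + 3035.63 + 86008.32 = 109170.15
Index = 128049.6 / 109170.15 × 100 = 117.2936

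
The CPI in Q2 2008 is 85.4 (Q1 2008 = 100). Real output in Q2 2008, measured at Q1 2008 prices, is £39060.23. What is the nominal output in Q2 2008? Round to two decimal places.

33357.44

Nominal = Real × (Index/100) = 39060.23 × (85.4/100)
        = 39060.23 × 0.854 = 33357.4364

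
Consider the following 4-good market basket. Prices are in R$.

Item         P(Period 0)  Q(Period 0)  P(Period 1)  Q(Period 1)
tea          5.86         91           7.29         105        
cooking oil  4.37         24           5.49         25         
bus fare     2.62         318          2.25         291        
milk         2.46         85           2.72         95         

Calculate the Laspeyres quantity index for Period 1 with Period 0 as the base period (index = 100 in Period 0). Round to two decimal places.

102.40

Laspeyres quantity index uses base-period prices as weights.
ΣP(Period 0)·Q(Period 1) = 5.86×105 + 4.37×25 + 2.62×291 + 2.46×95 = 615.3 + 109.25 + 762.42 + 233.7 = 1720.67
ΣP(Period 0)·Q(Period 0) = 5.86×91 + 4.37×24 + 2.62×318 + 2.46×85 = 533.26 + 104.88 + 833.16 + 209.1 = 1680.4
Index = 1720.67 / 1680.4 × 100 = 102.3965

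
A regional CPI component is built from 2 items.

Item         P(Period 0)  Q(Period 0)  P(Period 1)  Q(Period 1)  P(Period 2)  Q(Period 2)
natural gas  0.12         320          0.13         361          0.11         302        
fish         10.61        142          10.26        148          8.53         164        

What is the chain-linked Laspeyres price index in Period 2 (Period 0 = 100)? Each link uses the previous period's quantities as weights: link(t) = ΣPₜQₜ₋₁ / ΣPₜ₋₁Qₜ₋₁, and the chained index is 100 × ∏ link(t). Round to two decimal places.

80.68

Link Period 0→Period 1:
ΣP(Period 1)Q(Period 0) = 0.13×320 + 10.26×142 = 41.6 + 1456.92 = 1498.52
ΣP(Period 0)Q(Period 0) = 0.12×320 + 10.61×142 = 38.4 + 1506.62 = 1545.02
link = 1498.52/1545.02 = 0.969903
Link Period 1→Period 2:
ΣP(Period 2)Q(Period 1) = 0.11×361 + 8.53×148 = 39.71 + 1262.44 = 1302.15
ΣP(Period 1)Q(Period 1) = 0.13×361 + 10.26×148 = 46.93 + 1518.48 = 1565.41
link = 1302.15/1565.41 = 0.831827
Chained index = 100 × 0.969903 × 0.831827 = 80.6792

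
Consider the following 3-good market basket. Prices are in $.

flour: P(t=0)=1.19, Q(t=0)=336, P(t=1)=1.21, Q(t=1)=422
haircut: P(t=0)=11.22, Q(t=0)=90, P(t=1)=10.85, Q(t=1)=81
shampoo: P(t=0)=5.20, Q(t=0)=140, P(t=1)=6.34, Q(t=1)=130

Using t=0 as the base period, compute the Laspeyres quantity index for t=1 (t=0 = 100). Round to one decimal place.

97.6

Laspeyres quantity index uses base-period prices as weights.
ΣP(t=0)·Q(t=1) = 1.19×422 + 11.22×81 + 5.20×130 = 502.18 + 908.82 + 676 = 2087
ΣP(t=0)·Q(t=0) = 1.19×336 + 11.22×90 + 5.20×140 = 399.84 + 1009.8 + 728 = 2137.64
Index = 2087 / 2137.64 × 100 = 97.6310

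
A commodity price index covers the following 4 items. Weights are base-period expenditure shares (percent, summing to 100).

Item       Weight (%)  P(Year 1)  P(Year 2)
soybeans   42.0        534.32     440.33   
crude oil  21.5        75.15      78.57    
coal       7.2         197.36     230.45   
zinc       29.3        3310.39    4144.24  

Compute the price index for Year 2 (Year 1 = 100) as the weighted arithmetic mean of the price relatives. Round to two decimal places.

102.18

soybeans: 42.0 × (440.33/534.32) = 42.0 × 0.824094 = 34.6120
crude oil: 21.5 × (78.57/75.15) = 21.5 × 1.045509 = 22.4784
coal: 7.2 × (230.45/197.36) = 7.2 × 1.167663 = 8.4072
zinc: 29.3 × (4144.24/3310.39) = 29.3 × 1.251889 = 36.6803
Index = Σ wᵢ·(p₁ᵢ/p₀ᵢ) = 34.6120 + 22.4784 + 8.4072 + 36.6803 = 102.1779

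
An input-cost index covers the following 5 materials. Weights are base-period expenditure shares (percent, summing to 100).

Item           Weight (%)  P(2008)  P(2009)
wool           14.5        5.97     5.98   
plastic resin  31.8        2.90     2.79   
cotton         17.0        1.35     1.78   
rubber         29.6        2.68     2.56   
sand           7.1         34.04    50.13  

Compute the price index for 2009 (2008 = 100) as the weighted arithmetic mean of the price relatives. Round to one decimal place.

wool: 14.5 × (5.98/5.97) = 14.5 × 1.001675 = 14.5243
plastic resin: 31.8 × (2.79/2.90) = 31.8 × 0.962069 = 30.5938
cotton: 17.0 × (1.78/1.35) = 17.0 × 1.318519 = 22.4148
rubber: 29.6 × (2.56/2.68) = 29.6 × 0.955224 = 28.2746
sand: 7.1 × (50.13/34.04) = 7.1 × 1.472679 = 10.4560
Index = Σ wᵢ·(p₁ᵢ/p₀ᵢ) = 14.5243 + 30.5938 + 22.4148 + 28.2746 + 10.4560 = 106.2635

106.3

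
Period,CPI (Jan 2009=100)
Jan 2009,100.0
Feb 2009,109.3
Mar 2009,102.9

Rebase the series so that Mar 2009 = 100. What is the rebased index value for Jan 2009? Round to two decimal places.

Rebased(Jan 2009) = 100.0 / 102.9 × 100 = 97.1817

97.18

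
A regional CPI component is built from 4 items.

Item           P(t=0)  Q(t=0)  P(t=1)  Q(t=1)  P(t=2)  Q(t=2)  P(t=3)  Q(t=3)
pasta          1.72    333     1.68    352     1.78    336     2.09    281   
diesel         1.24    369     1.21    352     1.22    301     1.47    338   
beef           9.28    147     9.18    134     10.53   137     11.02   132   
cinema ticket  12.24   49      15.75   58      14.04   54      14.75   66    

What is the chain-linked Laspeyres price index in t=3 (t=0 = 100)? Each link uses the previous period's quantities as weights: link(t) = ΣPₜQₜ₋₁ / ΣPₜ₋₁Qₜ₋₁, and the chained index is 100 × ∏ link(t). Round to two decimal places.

118.17

Link t=0→t=1:
ΣP(t=1)Q(t=0) = 1.68×333 + 1.21×369 + 9.18×147 + 15.75×49 = 559.44 + 446.49 + 1349.46 + 771.75 = 3127.14
ΣP(t=0)Q(t=0) = 1.72×333 + 1.24×369 + 9.28×147 + 12.24×49 = 572.76 + 457.56 + 1364.16 + 599.76 = 2994.24
link = 3127.14/2994.24 = 1.044385
Link t=1→t=2:
ΣP(t=2)Q(t=1) = 1.78×352 + 1.22×352 + 10.53×134 + 14.04×58 = 626.56 + 429.44 + 1411.02 + 814.32 = 3281.34
ΣP(t=1)Q(t=1) = 1.68×352 + 1.21×352 + 9.18×134 + 15.75×58 = 591.36 + 425.92 + 1230.12 + 913.5 = 3160.9
link = 3281.34/3160.9 = 1.038103
Link t=2→t=3:
ΣP(t=3)Q(t=2) = 2.09×336 + 1.47×301 + 11.02×137 + 14.75×54 = 702.24 + 442.47 + 1509.74 + 796.5 = 3450.95
ΣP(t=2)Q(t=2) = 1.78×336 + 1.22×301 + 10.53×137 + 14.04×54 = 598.08 + 367.22 + 1442.61 + 758.16 = 3166.07
link = 3450.95/3166.07 = 1.089979
Chained index = 100 × 1.044385 × 1.038103 × 1.089979 = 118.1733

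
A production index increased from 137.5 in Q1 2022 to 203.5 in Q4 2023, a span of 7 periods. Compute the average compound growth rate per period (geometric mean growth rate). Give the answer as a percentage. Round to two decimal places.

5.76%

Growth factor = (203.5/137.5)^(1/7) = (1.480000)^(1/7) = 1.057604
Growth rate = 1.057604 − 1 = 0.057604 = 5.7604%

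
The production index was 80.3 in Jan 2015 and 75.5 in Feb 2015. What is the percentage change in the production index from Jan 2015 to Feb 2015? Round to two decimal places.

-5.98%

Change = (75.5 − 80.3) / 80.3 × 100
       = -4.8 / 80.3 × 100 = -5.9776%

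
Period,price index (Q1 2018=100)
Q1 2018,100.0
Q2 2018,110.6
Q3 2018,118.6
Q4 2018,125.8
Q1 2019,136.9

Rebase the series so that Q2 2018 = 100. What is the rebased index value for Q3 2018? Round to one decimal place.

Rebased(Q3 2018) = 118.6 / 110.6 × 100 = 107.2333

107.2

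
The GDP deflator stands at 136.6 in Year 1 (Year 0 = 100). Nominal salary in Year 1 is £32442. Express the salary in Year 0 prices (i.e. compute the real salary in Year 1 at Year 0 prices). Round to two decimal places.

Real = Nominal ÷ (Index/100) = 32442 ÷ (136.6/100)
     = 32442 ÷ 1.366 = 23749.6340

23749.63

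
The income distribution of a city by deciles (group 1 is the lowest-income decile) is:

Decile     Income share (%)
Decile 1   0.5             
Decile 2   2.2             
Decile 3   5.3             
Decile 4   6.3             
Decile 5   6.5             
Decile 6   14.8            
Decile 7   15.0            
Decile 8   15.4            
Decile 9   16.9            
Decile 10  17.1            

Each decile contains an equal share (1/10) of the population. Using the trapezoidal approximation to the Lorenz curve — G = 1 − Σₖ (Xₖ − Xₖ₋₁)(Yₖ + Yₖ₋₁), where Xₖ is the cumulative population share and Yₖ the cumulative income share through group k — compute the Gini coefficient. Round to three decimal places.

Cumulative income shares Yₖ: 0.0050, 0.0270, 0.0800, 0.1430, 0.2080, 0.3560, 0.5060, 0.6600, 0.8290, 1.0000
Σ (Xₖ−Xₖ₋₁)(Yₖ+Yₖ₋₁) = (1/10)(0.0050+0.0000) + (1/10)(0.0270+0.0050) + (1/10)(0.0800+0.0270) + (1/10)(0.1430+0.0800) + (1/10)(0.2080+0.1430) + (1/10)(0.3560+0.2080) + (1/10)(0.5060+0.3560) + (1/10)(0.6600+0.5060) + (1/10)(0.8290+0.6600) + (1/10)(1.0000+0.8290)
  = 0.0005 + 0.0032 + 0.0107 + 0.0223 + 0.0351 + 0.0564 + 0.0862 + 0.1166 + 0.1489 + 0.1829 = 0.6628
G = 1 − 0.6628 = 0.3372

0.337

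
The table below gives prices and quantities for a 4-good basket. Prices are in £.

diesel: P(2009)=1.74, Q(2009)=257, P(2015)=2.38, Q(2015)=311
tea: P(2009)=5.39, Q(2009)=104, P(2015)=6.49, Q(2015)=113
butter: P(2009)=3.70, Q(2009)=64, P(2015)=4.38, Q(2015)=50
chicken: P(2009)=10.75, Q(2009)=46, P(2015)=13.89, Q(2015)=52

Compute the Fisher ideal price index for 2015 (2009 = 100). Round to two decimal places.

127.16

Laspeyres component (base-period weights):
ΣP(2015)Q(2009) = 2.38×257 + 6.49×104 + 4.38×64 + 13.89×46 = 611.66 + 674.96 + 280.32 + 638.94 = 2205.88
ΣP(2009)Q(2009) = 1.74×257 + 5.39×104 + 3.70×64 + 10.75×46 = 447.18 + 560.56 + 236.8 + 494.5 = 1739.04
L = 2205.88 / 1739.04 × 100 = 126.8447
Paasche component (current-period weights):
ΣP(2015)Q(2015) = 2.38×311 + 6.49×113 + 4.38×50 + 13.89×52 = 740.18 + 733.37 + 219 + 722.28 = 2414.83
ΣP(2009)Q(2015) = 1.74×311 + 5.39×113 + 3.70×50 + 10.75×52 = 541.14 + 609.07 + 185 + 559 = 1894.21
P = 2414.83 / 1894.21 × 100 = 127.4848
Fisher = √(L × P) = √(126.8447 × 127.4848) = 127.1643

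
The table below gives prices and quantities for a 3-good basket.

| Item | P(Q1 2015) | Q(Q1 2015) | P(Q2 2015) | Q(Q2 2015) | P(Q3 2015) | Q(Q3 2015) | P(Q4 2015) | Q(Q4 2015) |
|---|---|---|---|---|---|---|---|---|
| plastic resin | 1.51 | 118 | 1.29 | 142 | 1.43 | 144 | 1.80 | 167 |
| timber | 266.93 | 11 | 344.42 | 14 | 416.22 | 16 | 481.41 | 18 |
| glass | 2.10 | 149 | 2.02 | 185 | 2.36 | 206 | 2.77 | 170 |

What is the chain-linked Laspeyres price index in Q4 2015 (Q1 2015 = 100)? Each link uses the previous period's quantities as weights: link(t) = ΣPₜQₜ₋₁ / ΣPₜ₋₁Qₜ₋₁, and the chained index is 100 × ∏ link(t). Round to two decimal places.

Link Q1 2015→Q2 2015:
ΣP(Q2 2015)Q(Q1 2015) = 1.29×118 + 344.42×11 + 2.02×149 = 152.22 + 3788.62 + 300.98 = 4241.82
ΣP(Q1 2015)Q(Q1 2015) = 1.51×118 + 266.93×11 + 2.10×149 = 178.18 + 2936.23 + 312.9 = 3427.31
link = 4241.82/3427.31 = 1.237653
Link Q2 2015→Q3 2015:
ΣP(Q3 2015)Q(Q2 2015) = 1.43×142 + 416.22×14 + 2.36×185 = 203.06 + 5827.08 + 436.6 = 6466.74
ΣP(Q2 2015)Q(Q2 2015) = 1.29×142 + 344.42×14 + 2.02×185 = 183.18 + 4821.88 + 373.7 = 5378.76
link = 6466.74/5378.76 = 1.202273
Link Q3 2015→Q4 2015:
ΣP(Q4 2015)Q(Q3 2015) = 1.80×144 + 481.41×16 + 2.77×206 = 259.2 + 7702.56 + 570.62 = 8532.38
ΣP(Q3 2015)Q(Q3 2015) = 1.43×144 + 416.22×16 + 2.36×206 = 205.92 + 6659.52 + 486.16 = 7351.6
link = 8532.38/7351.6 = 1.160615
Chained index = 100 × 1.237653 × 1.202273 × 1.160615 = 172.6992

172.70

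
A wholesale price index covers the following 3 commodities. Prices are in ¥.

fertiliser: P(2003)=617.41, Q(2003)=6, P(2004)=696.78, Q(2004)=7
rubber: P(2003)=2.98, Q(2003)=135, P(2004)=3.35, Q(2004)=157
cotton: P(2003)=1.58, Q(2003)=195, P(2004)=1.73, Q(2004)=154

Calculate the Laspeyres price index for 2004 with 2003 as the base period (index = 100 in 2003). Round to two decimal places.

Laspeyres price index uses base-period quantities as weights.
ΣP(2004)·Q(2003) = 696.78×6 + 3.35×135 + 1.73×195 = 4180.68 + 452.25 + 337.35 = 4970.28
ΣP(2003)·Q(2003) = 617.41×6 + 2.98×135 + 1.58×195 = 3704.46 + 402.3 + 308.1 = 4414.86
Index = 4970.28 / 4414.86 × 100 = 112.5807

112.58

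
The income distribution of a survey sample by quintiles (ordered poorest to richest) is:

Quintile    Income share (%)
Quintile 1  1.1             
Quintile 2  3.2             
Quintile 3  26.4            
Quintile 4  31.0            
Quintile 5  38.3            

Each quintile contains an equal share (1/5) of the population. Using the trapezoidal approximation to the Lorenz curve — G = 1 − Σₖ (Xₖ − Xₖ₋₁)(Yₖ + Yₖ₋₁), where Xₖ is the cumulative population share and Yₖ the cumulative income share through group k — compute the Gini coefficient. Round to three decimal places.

0.409

Cumulative income shares Yₖ: 0.0110, 0.0430, 0.3070, 0.6170, 1.0000
Σ (Xₖ−Xₖ₋₁)(Yₖ+Yₖ₋₁) = (1/5)(0.0110+0.0000) + (1/5)(0.0430+0.0110) + (1/5)(0.3070+0.0430) + (1/5)(0.6170+0.3070) + (1/5)(1.0000+0.6170)
  = 0.0022 + 0.0108 + 0.0700 + 0.1848 + 0.3234 = 0.5912
G = 1 − 0.5912 = 0.4088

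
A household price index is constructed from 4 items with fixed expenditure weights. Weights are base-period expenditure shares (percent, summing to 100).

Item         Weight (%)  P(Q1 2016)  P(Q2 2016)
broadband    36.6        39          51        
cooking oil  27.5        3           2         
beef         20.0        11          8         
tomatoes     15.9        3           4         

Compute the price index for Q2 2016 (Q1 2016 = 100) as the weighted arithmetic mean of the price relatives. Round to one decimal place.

101.9

broadband: 36.6 × (51/39) = 36.6 × 1.307692 = 47.8615
cooking oil: 27.5 × (2/3) = 27.5 × 0.666667 = 18.3333
beef: 20.0 × (8/11) = 20.0 × 0.727273 = 14.5455
tomatoes: 15.9 × (4/3) = 15.9 × 1.333333 = 21.2000
Index = Σ wᵢ·(p₁ᵢ/p₀ᵢ) = 47.8615 + 18.3333 + 14.5455 + 21.2000 = 101.9403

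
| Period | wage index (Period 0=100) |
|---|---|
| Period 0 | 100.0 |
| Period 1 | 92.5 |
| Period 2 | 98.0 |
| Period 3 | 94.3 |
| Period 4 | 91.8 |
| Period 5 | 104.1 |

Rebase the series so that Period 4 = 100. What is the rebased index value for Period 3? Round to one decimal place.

102.7

Rebased(Period 3) = 94.3 / 91.8 × 100 = 102.7233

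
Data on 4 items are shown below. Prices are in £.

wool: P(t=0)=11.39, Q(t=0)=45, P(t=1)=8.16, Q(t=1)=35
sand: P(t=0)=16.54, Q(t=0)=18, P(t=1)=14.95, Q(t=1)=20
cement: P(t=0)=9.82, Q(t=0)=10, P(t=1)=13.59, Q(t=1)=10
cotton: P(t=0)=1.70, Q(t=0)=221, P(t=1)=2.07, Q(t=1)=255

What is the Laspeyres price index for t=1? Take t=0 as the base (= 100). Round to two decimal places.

Laspeyres price index uses base-period quantities as weights.
ΣP(t=1)·Q(t=0) = 8.16×45 + 14.95×18 + 13.59×10 + 2.07×221 = 367.2 + 269.1 + 135.9 + 457.47 = 1229.67
ΣP(t=0)·Q(t=0) = 11.39×45 + 16.54×18 + 9.82×10 + 1.70×221 = 512.55 + 297.72 + 98.2 + 375.7 = 1284.17
Index = 1229.67 / 1284.17 × 100 = 95.7560

95.76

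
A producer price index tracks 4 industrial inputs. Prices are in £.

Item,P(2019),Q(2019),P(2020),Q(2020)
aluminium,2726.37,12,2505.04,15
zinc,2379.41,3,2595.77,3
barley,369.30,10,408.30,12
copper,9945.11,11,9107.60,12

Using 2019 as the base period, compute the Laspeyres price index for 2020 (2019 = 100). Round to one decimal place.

92.9

Laspeyres price index uses base-period quantities as weights.
ΣP(2020)·Q(2019) = 2505.04×12 + 2595.77×3 + 408.30×10 + 9107.60×11 = 30060.48 + 7787.31 + 4083 + 100183.6 = 142114.39
ΣP(2019)·Q(2019) = 2726.37×12 + 2379.41×3 + 369.30×10 + 9945.11×11 = 32716.44 + 7138.23 + 3693 + 109396.21 = 152943.88
Index = 142114.39 / 152943.88 × 100 = 92.9193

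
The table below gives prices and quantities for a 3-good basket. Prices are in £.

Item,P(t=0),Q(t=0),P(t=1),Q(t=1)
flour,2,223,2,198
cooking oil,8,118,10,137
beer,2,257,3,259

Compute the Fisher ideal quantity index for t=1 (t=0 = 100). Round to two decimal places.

Laspeyres component (base-period weights):
ΣP(t=0)Q(t=1) = 2×198 + 8×137 + 2×259 = 396 + 1096 + 518 = 2010
ΣP(t=0)Q(t=0) = 2×223 + 8×118 + 2×257 = 446 + 944 + 514 = 1904
L = 2010 / 1904 × 100 = 105.5672
Paasche component (current-period weights):
ΣP(t=1)Q(t=1) = 2×198 + 10×137 + 3×259 = 396 + 1370 + 777 = 2543
ΣP(t=1)Q(t=0) = 2×223 + 10×118 + 3×257 = 446 + 1180 + 771 = 2397
P = 2543 / 2397 × 100 = 106.0909
Fisher = √(L × P) = √(105.5672 × 106.0909) = 105.8288

105.83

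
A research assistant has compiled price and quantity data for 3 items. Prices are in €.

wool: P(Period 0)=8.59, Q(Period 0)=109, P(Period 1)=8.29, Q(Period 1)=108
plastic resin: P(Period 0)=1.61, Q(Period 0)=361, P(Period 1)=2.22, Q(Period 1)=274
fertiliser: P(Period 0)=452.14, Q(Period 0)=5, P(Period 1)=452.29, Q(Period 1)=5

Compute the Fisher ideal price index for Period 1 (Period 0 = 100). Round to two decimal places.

Laspeyres component (base-period weights):
ΣP(Period 1)Q(Period 0) = 8.29×109 + 2.22×361 + 452.29×5 = 903.61 + 801.42 + 2261.45 = 3966.48
ΣP(Period 0)Q(Period 0) = 8.59×109 + 1.61×361 + 452.14×5 = 936.31 + 581.21 + 2260.7 = 3778.22
L = 3966.48 / 3778.22 × 100 = 104.9828
Paasche component (current-period weights):
ΣP(Period 1)Q(Period 1) = 8.29×108 + 2.22×274 + 452.29×5 = 895.32 + 608.28 + 2261.45 = 3765.05
ΣP(Period 0)Q(Period 1) = 8.59×108 + 1.61×274 + 452.14×5 = 927.72 + 441.14 + 2260.7 = 3629.56
P = 3765.05 / 3629.56 × 100 = 103.7330
Fisher = √(L × P) = √(104.9828 × 103.7330) = 104.3560

104.36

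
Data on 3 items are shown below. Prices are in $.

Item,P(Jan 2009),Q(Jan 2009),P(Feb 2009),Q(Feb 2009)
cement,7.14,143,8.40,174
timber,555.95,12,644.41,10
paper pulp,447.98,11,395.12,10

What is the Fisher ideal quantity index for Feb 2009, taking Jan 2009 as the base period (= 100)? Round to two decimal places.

Laspeyres component (base-period weights):
ΣP(Jan 2009)Q(Feb 2009) = 7.14×174 + 555.95×10 + 447.98×10 = 1242.36 + 5559.5 + 4479.8 = 11281.66
ΣP(Jan 2009)Q(Jan 2009) = 7.14×143 + 555.95×12 + 447.98×11 = 1021.02 + 6671.4 + 4927.78 = 12620.2
L = 11281.66 / 12620.2 × 100 = 89.3937
Paasche component (current-period weights):
ΣP(Feb 2009)Q(Feb 2009) = 8.40×174 + 644.41×10 + 395.12×10 = 1461.6 + 6444.1 + 3951.2 = 11856.9
ΣP(Feb 2009)Q(Jan 2009) = 8.40×143 + 644.41×12 + 395.12×11 = 1201.2 + 7732.92 + 4346.32 = 13280.44
P = 11856.9 / 13280.44 × 100 = 89.2809
Fisher = √(L × P) = √(89.3937 × 89.2809) = 89.3373

89.34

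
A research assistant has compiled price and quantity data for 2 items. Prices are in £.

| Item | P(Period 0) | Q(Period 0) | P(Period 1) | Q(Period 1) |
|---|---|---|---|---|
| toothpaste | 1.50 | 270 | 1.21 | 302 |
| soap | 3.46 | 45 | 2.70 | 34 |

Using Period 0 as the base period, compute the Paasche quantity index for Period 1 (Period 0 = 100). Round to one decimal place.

Paasche quantity index uses current-period prices as weights.
ΣP(Period 1)·Q(Period 1) = 1.21×302 + 2.70×34 = 365.42 + 91.8 = 457.22
ΣP(Period 1)·Q(Period 0) = 1.21×270 + 2.70×45 = 326.7 + 121.5 = 448.2
Index = 457.22 / 448.2 × 100 = 102.0125

102.0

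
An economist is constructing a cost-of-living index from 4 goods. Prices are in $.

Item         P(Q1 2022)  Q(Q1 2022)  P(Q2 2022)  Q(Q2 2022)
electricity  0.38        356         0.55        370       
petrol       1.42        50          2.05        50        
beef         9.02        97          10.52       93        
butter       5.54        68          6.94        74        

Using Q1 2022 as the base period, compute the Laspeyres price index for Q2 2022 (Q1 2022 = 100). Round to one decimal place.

122.8

Laspeyres price index uses base-period quantities as weights.
ΣP(Q2 2022)·Q(Q1 2022) = 0.55×356 + 2.05×50 + 10.52×97 + 6.94×68 = 195.8 + 102.5 + 1020.44 + 471.92 = 1790.66
ΣP(Q1 2022)·Q(Q1 2022) = 0.38×356 + 1.42×50 + 9.02×97 + 5.54×68 = 135.28 + 71 + 874.94 + 376.72 = 1457.94
Index = 1790.66 / 1457.94 × 100 = 122.8212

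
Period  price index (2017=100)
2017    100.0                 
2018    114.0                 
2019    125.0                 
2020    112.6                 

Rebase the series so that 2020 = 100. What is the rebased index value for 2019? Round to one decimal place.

111.0

Rebased(2019) = 125.0 / 112.6 × 100 = 111.0124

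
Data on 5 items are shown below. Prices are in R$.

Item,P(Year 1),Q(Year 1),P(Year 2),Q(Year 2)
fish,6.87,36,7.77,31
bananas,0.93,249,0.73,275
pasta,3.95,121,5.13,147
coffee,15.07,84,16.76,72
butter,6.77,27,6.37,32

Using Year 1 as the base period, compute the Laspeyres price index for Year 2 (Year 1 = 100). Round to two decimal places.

110.66

Laspeyres price index uses base-period quantities as weights.
ΣP(Year 2)·Q(Year 1) = 7.77×36 + 0.73×249 + 5.13×121 + 16.76×84 + 6.37×27 = 279.72 + 181.77 + 620.73 + 1407.84 + 171.99 = 2662.05
ΣP(Year 1)·Q(Year 1) = 6.87×36 + 0.93×249 + 3.95×121 + 15.07×84 + 6.77×27 = 247.32 + 231.57 + 477.95 + 1265.88 + 182.79 = 2405.51
Index = 2662.05 / 2405.51 × 100 = 110.6647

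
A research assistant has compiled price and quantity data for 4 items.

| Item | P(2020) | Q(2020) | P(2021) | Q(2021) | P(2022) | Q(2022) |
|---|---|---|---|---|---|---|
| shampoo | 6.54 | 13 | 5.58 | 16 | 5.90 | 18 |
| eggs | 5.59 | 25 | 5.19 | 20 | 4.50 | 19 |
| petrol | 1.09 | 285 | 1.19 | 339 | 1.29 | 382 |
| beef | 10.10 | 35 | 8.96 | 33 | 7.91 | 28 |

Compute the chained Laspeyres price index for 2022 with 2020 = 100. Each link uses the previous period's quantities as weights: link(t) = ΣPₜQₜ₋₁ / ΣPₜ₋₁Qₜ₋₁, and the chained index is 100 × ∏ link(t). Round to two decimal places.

Link 2020→2021:
ΣP(2021)Q(2020) = 5.58×13 + 5.19×25 + 1.19×285 + 8.96×35 = 72.54 + 129.75 + 339.15 + 313.6 = 855.04
ΣP(2020)Q(2020) = 6.54×13 + 5.59×25 + 1.09×285 + 10.10×35 = 85.02 + 139.75 + 310.65 + 353.5 = 888.92
link = 855.04/888.92 = 0.961886
Link 2021→2022:
ΣP(2022)Q(2021) = 5.90×16 + 4.50×20 + 1.29×339 + 7.91×33 = 94.4 + 90 + 437.31 + 261.03 = 882.74
ΣP(2021)Q(2021) = 5.58×16 + 5.19×20 + 1.19×339 + 8.96×33 = 89.28 + 103.8 + 403.41 + 295.68 = 892.17
link = 882.74/892.17 = 0.989430
Chained index = 100 × 0.961886 × 0.989430 = 95.1719

95.17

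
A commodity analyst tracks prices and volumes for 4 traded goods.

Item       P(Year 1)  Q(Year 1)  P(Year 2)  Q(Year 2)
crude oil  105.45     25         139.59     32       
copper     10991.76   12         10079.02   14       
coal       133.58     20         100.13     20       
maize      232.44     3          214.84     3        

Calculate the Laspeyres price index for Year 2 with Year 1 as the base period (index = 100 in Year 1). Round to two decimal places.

92.15

Laspeyres price index uses base-period quantities as weights.
ΣP(Year 2)·Q(Year 1) = 139.59×25 + 10079.02×12 + 100.13×20 + 214.84×3 = 3489.75 + 120948.24 + 2002.6 + 644.52 = 127085.11
ΣP(Year 1)·Q(Year 1) = 105.45×25 + 10991.76×12 + 133.58×20 + 232.44×3 = 2636.25 + 131901.12 + 2671.6 + 697.32 = 137906.29
Index = 127085.11 / 137906.29 × 100 = 92.1532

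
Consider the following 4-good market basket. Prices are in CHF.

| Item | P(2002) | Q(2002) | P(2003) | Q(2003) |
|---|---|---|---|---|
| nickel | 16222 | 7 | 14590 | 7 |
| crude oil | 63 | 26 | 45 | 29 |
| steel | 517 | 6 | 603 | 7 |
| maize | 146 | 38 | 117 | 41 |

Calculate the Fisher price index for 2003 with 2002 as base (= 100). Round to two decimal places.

89.95

Laspeyres component (base-period weights):
ΣP(2003)Q(2002) = 14590×7 + 45×26 + 603×6 + 117×38 = 102130 + 1170 + 3618 + 4446 = 111364
ΣP(2002)Q(2002) = 16222×7 + 63×26 + 517×6 + 146×38 = 113554 + 1638 + 3102 + 5548 = 123842
L = 111364 / 123842 × 100 = 89.9243
Paasche component (current-period weights):
ΣP(2003)Q(2003) = 14590×7 + 45×29 + 603×7 + 117×41 = 102130 + 1305 + 4221 + 4797 = 112453
ΣP(2002)Q(2003) = 16222×7 + 63×29 + 517×7 + 146×41 = 113554 + 1827 + 3619 + 5986 = 124986
P = 112453 / 124986 × 100 = 89.9725
Fisher = √(L × P) = √(89.9243 × 89.9725) = 89.9484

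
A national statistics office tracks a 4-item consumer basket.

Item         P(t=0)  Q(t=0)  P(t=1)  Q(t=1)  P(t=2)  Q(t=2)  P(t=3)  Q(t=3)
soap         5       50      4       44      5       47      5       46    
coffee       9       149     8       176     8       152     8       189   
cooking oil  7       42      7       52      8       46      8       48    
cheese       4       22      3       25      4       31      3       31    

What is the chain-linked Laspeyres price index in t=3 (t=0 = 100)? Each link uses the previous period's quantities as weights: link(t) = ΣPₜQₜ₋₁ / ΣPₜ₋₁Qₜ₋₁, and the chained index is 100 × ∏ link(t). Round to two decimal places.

Link t=0→t=1:
ΣP(t=1)Q(t=0) = 4×50 + 8×149 + 7×42 + 3×22 = 200 + 1192 + 294 + 66 = 1752
ΣP(t=0)Q(t=0) = 5×50 + 9×149 + 7×42 + 4×22 = 250 + 1341 + 294 + 88 = 1973
link = 1752/1973 = 0.887988
Link t=1→t=2:
ΣP(t=2)Q(t=1) = 5×44 + 8×176 + 8×52 + 4×25 = 220 + 1408 + 416 + 100 = 2144
ΣP(t=1)Q(t=1) = 4×44 + 8×176 + 7×52 + 3×25 = 176 + 1408 + 364 + 75 = 2023
link = 2144/2023 = 1.059812
Link t=2→t=3:
ΣP(t=3)Q(t=2) = 5×47 + 8×152 + 8×46 + 3×31 = 235 + 1216 + 368 + 93 = 1912
ΣP(t=2)Q(t=2) = 5×47 + 8×152 + 8×46 + 4×31 = 235 + 1216 + 368 + 124 = 1943
link = 1912/1943 = 0.984045
Chained index = 100 × 0.887988 × 1.059812 × 0.984045 = 92.6085

92.61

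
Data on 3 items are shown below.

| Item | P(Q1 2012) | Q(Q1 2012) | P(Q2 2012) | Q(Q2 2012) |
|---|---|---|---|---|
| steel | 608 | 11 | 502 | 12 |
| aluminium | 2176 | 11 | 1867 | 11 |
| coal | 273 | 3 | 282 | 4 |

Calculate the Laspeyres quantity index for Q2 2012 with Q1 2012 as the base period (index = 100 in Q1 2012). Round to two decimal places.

102.80

Laspeyres quantity index uses base-period prices as weights.
ΣP(Q1 2012)·Q(Q2 2012) = 608×12 + 2176×11 + 273×4 = 7296 + 23936 + 1092 = 32324
ΣP(Q1 2012)·Q(Q1 2012) = 608×11 + 2176×11 + 273×3 = 6688 + 23936 + 819 = 31443
Index = 32324 / 31443 × 100 = 102.8019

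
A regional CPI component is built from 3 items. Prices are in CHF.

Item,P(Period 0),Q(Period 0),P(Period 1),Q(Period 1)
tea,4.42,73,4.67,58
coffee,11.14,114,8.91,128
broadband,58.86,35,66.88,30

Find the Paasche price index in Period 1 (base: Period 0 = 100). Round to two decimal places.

99.12

Paasche price index uses current-period quantities as weights.
ΣP(Period 1)·Q(Period 1) = 4.67×58 + 8.91×128 + 66.88×30 = 270.86 + 1140.48 + 2006.4 = 3417.74
ΣP(Period 0)·Q(Period 1) = 4.42×58 + 11.14×128 + 58.86×30 = 256.36 + 1425.92 + 1765.8 = 3448.08
Index = 3417.74 / 3448.08 × 100 = 99.1201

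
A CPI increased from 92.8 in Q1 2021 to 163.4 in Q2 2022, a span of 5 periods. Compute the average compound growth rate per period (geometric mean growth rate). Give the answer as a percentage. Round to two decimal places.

11.98%

Growth factor = (163.4/92.8)^(1/5) = (1.760776)^(1/5) = 1.119801
Growth rate = 1.119801 − 1 = 0.119801 = 11.9801%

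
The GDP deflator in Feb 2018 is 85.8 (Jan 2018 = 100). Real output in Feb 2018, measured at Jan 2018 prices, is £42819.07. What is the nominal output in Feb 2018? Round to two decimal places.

Nominal = Real × (Index/100) = 42819.07 × (85.8/100)
        = 42819.07 × 0.858 = 36738.7621

36738.76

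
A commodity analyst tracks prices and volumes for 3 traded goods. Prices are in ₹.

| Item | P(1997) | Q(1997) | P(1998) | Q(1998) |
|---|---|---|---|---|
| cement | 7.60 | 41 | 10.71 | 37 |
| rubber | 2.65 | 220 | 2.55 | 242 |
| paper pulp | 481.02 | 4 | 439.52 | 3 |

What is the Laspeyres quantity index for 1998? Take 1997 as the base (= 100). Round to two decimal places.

Laspeyres quantity index uses base-period prices as weights.
ΣP(1997)·Q(1998) = 7.60×37 + 2.65×242 + 481.02×3 = 281.2 + 641.3 + 1443.06 = 2365.56
ΣP(1997)·Q(1997) = 7.60×41 + 2.65×220 + 481.02×4 = 311.6 + 583 + 1924.08 = 2818.68
Index = 2365.56 / 2818.68 × 100 = 83.9244

83.92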